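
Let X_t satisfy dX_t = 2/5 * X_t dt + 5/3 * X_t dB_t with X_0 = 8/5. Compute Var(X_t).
Var(X_t) = 64*(exp(25*t/9) - 1)*exp(4*t/5)/25

For GBM dX = mu X dt + sigma X dB with X_0 = x_0, apply Itô to Y = log X: dY = (mu - sigma^2/2) dt + sigma dB, so Y_t = log(x_0) + (mu - sigma^2/2) t + sigma B_t and hence X_t = x_0 * exp((mu - sigma^2/2) t + sigma B_t).
With mu = 2/5, sigma = 5/3, x_0 = 8/5, this gives:
  X_t = 8/5 * exp((-89/90) * t + (5/3) * B_t).
Since sigma*B_t ~ Normal(0, sigma^2 t), E[exp(sigma*B_t)] = exp(sigma^2 t / 2); so E[X_t] = x_0 * exp((mu - sigma^2/2) t) * exp(sigma^2 t / 2) = x_0 * exp(mu t) = 8*exp(2*t/5)/5.
Var(X_t) = E[X_t^2] - (E[X_t])^2 = x_0^2 * exp(2 mu t) * (exp(sigma^2 t) - 1) = 64*(exp(25*t/9) - 1)*exp(4*t/5)/25.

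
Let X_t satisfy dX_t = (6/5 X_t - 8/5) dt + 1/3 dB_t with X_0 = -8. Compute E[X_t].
E[X_t] = 4/3 - 28*exp(6*t/5)/3

Taking expectations and using E[dB_t] = 0, the mean m(t) = E[X_t] satisfies the ODE m'(t) = a m(t) + b with m(0) = x_0. With a = 6/5, b = -8/5, x_0 = -8, the solution is
  m(t) = x_0 * exp(a t) + (b/a) * (exp(a t) - 1)
       = (-8) * exp((6/5) t) + ((-8/5)/(6/5)) * (exp((6/5) t) - 1)
       = 4/3 - 28*exp(6*t/5)/3.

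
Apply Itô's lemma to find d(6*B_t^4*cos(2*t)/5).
d(6*B_t^4*cos(2*t)/5) = (12*B_t^2*(-B_t^2*sin(2*t) + 3*cos(2*t))/5) dt + (24*B_t^3*cos(2*t)/5) dB_t

Itô's formula for f(t, x): d f(t, B_t) = (f_t + (1/2) f_xx) dt + f_x dB_t. Compute partials of f(t, x) = 6*x^4*cos(2*t)/5:
  f_t(t,x)  = -12*x^4*sin(2*t)/5
  f_x(t,x)  = 24*x^3*cos(2*t)/5
  f_xx(t,x) = 72*x^2*cos(2*t)/5
Assemble drift = f_t + (1/2) f_xx = 12*x^2*(-x^2*sin(2*t) + 3*cos(2*t))/5 and diffusion = f_x = 24*x^3*cos(2*t)/5. Substituting x = B_t:
  d(6*B_t^4*cos(2*t)/5) = (12*B_t^2*(-B_t^2*sin(2*t) + 3*cos(2*t))/5) dt + (24*B_t^3*cos(2*t)/5) dB_t.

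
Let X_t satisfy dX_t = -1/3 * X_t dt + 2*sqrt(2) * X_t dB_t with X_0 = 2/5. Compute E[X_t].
E[X_t] = 2*exp(-t/3)/5

For GBM dX = mu X dt + sigma X dB with X_0 = x_0, apply Itô to Y = log X: dY = (mu - sigma^2/2) dt + sigma dB, so Y_t = log(x_0) + (mu - sigma^2/2) t + sigma B_t and hence X_t = x_0 * exp((mu - sigma^2/2) t + sigma B_t).
With mu = -1/3, sigma = 2*sqrt(2), x_0 = 2/5, this gives:
  X_t = 2/5 * exp((-13/3) * t + (2*sqrt(2)) * B_t).
Since sigma*B_t ~ Normal(0, sigma^2 t), E[exp(sigma*B_t)] = exp(sigma^2 t / 2); so E[X_t] = x_0 * exp((mu - sigma^2/2) t) * exp(sigma^2 t / 2) = x_0 * exp(mu t) = 2*exp(-t/3)/5.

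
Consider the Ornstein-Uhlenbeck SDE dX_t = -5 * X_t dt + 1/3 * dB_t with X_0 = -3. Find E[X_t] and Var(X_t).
E[X_t] = -3*exp(-5*t); Var(X_t) = 1/90 - exp(-10*t)/90

The OU SDE dX = -theta X dt + sigma dB admits the integrating factor exp(theta t): d(exp(theta t) X_t) = sigma exp(theta t) dB_t. Integrating from 0 to t:
  X_t = x_0 * exp(-theta t) + sigma * int_0^t exp(-theta (t-s)) dB_s.
The Itô integral has mean 0 and (by the Itô isometry) variance sigma^2 * int_0^t exp(-2 theta (t - s)) ds = sigma^2 * (1 - exp(-2 theta t)) / (2 theta).
With theta = 5, sigma = 1/3, x_0 = -3:
  E[X_t] = -3 * exp(-5 t) = -3*exp(-5*t)
  Var(X_t) = (1/3)^2 * (1 - exp(-2*5 t)) / (2 * 5) = 1/90 - exp(-10*t)/90.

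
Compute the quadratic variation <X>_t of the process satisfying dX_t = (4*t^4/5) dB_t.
<X>_t = 16*t^9/225

For an Itô process dX_t = a(t) dt + b(t) dB_t, the quadratic variation is <X>_t = int_0^t b(s)^2 ds (the drift term does not contribute). Here b(s) = 4*s^4/5, so
  b(s)^2 = 16*s^8/25.
Integrating from 0 to t:
  <X>_t = int_0^t (16*s^8/25) ds = 16*t^9/225.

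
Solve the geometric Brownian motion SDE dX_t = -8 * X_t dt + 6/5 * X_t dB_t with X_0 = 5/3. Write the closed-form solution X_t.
X_t = 5/3 * exp((-218/25) * t + (6/5) * B_t)

For GBM dX = mu X dt + sigma X dB with X_0 = x_0, apply Itô to Y = log X: dY = (mu - sigma^2/2) dt + sigma dB, so Y_t = log(x_0) + (mu - sigma^2/2) t + sigma B_t and hence X_t = x_0 * exp((mu - sigma^2/2) t + sigma B_t).
With mu = -8, sigma = 6/5, x_0 = 5/3, this gives:
  X_t = 5/3 * exp((-218/25) * t + (6/5) * B_t).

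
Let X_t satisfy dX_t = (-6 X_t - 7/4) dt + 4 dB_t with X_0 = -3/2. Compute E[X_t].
E[X_t] = -7/24 - 29*exp(-6*t)/24

Taking expectations and using E[dB_t] = 0, the mean m(t) = E[X_t] satisfies the ODE m'(t) = a m(t) + b with m(0) = x_0. With a = -6, b = -7/4, x_0 = -3/2, the solution is
  m(t) = x_0 * exp(a t) + (b/a) * (exp(a t) - 1)
       = (-3/2) * exp((-6) t) + ((-7/4)/(-6)) * (exp((-6) t) - 1)
       = -7/24 - 29*exp(-6*t)/24.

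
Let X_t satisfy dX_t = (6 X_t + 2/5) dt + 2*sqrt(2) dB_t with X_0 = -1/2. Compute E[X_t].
E[X_t] = -13*exp(6*t)/30 - 1/15

Taking expectations and using E[dB_t] = 0, the mean m(t) = E[X_t] satisfies the ODE m'(t) = a m(t) + b with m(0) = x_0. With a = 6, b = 2/5, x_0 = -1/2, the solution is
  m(t) = x_0 * exp(a t) + (b/a) * (exp(a t) - 1)
       = (-1/2) * exp(6 t) + ((2/5)/6) * (exp(6 t) - 1)
       = -13*exp(6*t)/30 - 1/15.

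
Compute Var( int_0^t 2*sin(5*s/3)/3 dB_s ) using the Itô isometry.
Var = 2*t/9 - sin(10*t/3)/15

The Itô integral of a deterministic integrand f(s) has mean 0 because each increment f(s) * (B_{s+ds} - B_s) has mean 0. By the Itô isometry:
  Var( int_0^t f(s) dB_s ) = E[ (int_0^t f(s) dB_s)^2 ] = int_0^t f(s)^2 ds.
Here f(s) = 2*sin(5*s/3)/3, so f(s)^2 = 4*sin(5*s/3)^2/9. Integrate:
  int_0^t (4*sin(5*s/3)^2/9) ds = 2*t/9 - sin(10*t/3)/15.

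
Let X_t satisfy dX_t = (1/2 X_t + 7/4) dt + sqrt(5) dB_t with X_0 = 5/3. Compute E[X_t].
E[X_t] = 31*exp(t/2)/6 - 7/2

Taking expectations and using E[dB_t] = 0, the mean m(t) = E[X_t] satisfies the ODE m'(t) = a m(t) + b with m(0) = x_0. With a = 1/2, b = 7/4, x_0 = 5/3, the solution is
  m(t) = x_0 * exp(a t) + (b/a) * (exp(a t) - 1)
       = (5/3) * exp((1/2) t) + ((7/4)/(1/2)) * (exp((1/2) t) - 1)
       = 31*exp(t/2)/6 - 7/2.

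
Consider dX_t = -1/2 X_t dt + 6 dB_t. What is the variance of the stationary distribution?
lim Var(X_t) = 36

The OU SDE dX = -theta X dt + sigma dB admits the integrating factor exp(theta t): d(exp(theta t) X_t) = sigma exp(theta t) dB_t. Integrating from 0 to t gives X_t = x_0 * exp(-theta t) + sigma * int_0^t exp(-theta (t-s)) dB_s for any initial x_0. The Itô integral has variance (by the Itô isometry) sigma^2 * int_0^t exp(-2 theta (t - s)) ds = sigma^2 * (1 - exp(-2 theta t)) / (2 theta), independent of x_0.
With theta = 1/2, sigma = 6:
  Var(X_t) = (6)^2 * (1 - exp(-2*1/2 t)) / (2 * 1/2) = 36 - 36*exp(-t).
As t -> infinity, exp(-2*1/2 t) -> 0, so the stationary variance is sigma^2 / (2 theta) = 36.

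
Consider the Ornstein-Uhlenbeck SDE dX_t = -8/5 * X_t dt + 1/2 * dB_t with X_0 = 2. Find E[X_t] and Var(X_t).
E[X_t] = 2*exp(-8*t/5); Var(X_t) = 5/64 - 5*exp(-16*t/5)/64

The OU SDE dX = -theta X dt + sigma dB admits the integrating factor exp(theta t): d(exp(theta t) X_t) = sigma exp(theta t) dB_t. Integrating from 0 to t:
  X_t = x_0 * exp(-theta t) + sigma * int_0^t exp(-theta (t-s)) dB_s.
The Itô integral has mean 0 and (by the Itô isometry) variance sigma^2 * int_0^t exp(-2 theta (t - s)) ds = sigma^2 * (1 - exp(-2 theta t)) / (2 theta).
With theta = 8/5, sigma = 1/2, x_0 = 2:
  E[X_t] = 2 * exp(-8/5 t) = 2*exp(-8*t/5)
  Var(X_t) = (1/2)^2 * (1 - exp(-2*8/5 t)) / (2 * 8/5) = 5/64 - 5*exp(-16*t/5)/64.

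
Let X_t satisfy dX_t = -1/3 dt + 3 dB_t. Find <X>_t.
<X>_t = 9*t

For an Itô process dX_t = a(t) dt + b(t) dB_t, the quadratic variation is <X>_t = int_0^t b(s)^2 ds (the drift term does not contribute). Here b(s) = 3, so
  b(s)^2 = 9.
Integrating from 0 to t:
  <X>_t = int_0^t (9) ds = 9*t.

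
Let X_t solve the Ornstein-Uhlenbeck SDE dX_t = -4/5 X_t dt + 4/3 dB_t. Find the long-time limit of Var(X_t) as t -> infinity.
lim Var(X_t) = 10/9

The OU SDE dX = -theta X dt + sigma dB admits the integrating factor exp(theta t): d(exp(theta t) X_t) = sigma exp(theta t) dB_t. Integrating from 0 to t gives X_t = x_0 * exp(-theta t) + sigma * int_0^t exp(-theta (t-s)) dB_s for any initial x_0. The Itô integral has variance (by the Itô isometry) sigma^2 * int_0^t exp(-2 theta (t - s)) ds = sigma^2 * (1 - exp(-2 theta t)) / (2 theta), independent of x_0.
With theta = 4/5, sigma = 4/3:
  Var(X_t) = (4/3)^2 * (1 - exp(-2*4/5 t)) / (2 * 4/5) = 10/9 - 10*exp(-8*t/5)/9.
As t -> infinity, exp(-2*4/5 t) -> 0, so the stationary variance is sigma^2 / (2 theta) = 10/9.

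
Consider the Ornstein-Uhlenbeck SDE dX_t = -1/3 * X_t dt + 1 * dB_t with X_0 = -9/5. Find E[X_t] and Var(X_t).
E[X_t] = -9*exp(-t/3)/5; Var(X_t) = 3/2 - 3*exp(-2*t/3)/2

The OU SDE dX = -theta X dt + sigma dB admits the integrating factor exp(theta t): d(exp(theta t) X_t) = sigma exp(theta t) dB_t. Integrating from 0 to t:
  X_t = x_0 * exp(-theta t) + sigma * int_0^t exp(-theta (t-s)) dB_s.
The Itô integral has mean 0 and (by the Itô isometry) variance sigma^2 * int_0^t exp(-2 theta (t - s)) ds = sigma^2 * (1 - exp(-2 theta t)) / (2 theta).
With theta = 1/3, sigma = 1, x_0 = -9/5:
  E[X_t] = -9/5 * exp(-1/3 t) = -9*exp(-t/3)/5
  Var(X_t) = (1)^2 * (1 - exp(-2*1/3 t)) / (2 * 1/3) = 3/2 - 3*exp(-2*t/3)/2.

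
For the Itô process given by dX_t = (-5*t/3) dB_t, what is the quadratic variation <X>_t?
<X>_t = 25*t^3/27

For an Itô process dX_t = a(t) dt + b(t) dB_t, the quadratic variation is <X>_t = int_0^t b(s)^2 ds (the drift term does not contribute). Here b(s) = -5*s/3, so
  b(s)^2 = 25*s^2/9.
Integrating from 0 to t:
  <X>_t = int_0^t (25*s^2/9) ds = 25*t^3/27.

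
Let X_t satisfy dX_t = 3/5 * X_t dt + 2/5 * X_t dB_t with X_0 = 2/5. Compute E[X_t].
E[X_t] = 2*exp(3*t/5)/5

For GBM dX = mu X dt + sigma X dB with X_0 = x_0, apply Itô to Y = log X: dY = (mu - sigma^2/2) dt + sigma dB, so Y_t = log(x_0) + (mu - sigma^2/2) t + sigma B_t and hence X_t = x_0 * exp((mu - sigma^2/2) t + sigma B_t).
With mu = 3/5, sigma = 2/5, x_0 = 2/5, this gives:
  X_t = 2/5 * exp((13/25) * t + (2/5) * B_t).
Since sigma*B_t ~ Normal(0, sigma^2 t), E[exp(sigma*B_t)] = exp(sigma^2 t / 2); so E[X_t] = x_0 * exp((mu - sigma^2/2) t) * exp(sigma^2 t / 2) = x_0 * exp(mu t) = 2*exp(3*t/5)/5.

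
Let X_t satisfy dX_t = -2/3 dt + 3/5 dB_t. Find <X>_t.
<X>_t = 9*t/25

For an Itô process dX_t = a(t) dt + b(t) dB_t, the quadratic variation is <X>_t = int_0^t b(s)^2 ds (the drift term does not contribute). Here b(s) = 3/5, so
  b(s)^2 = 9/25.
Integrating from 0 to t:
  <X>_t = int_0^t (9/25) ds = 9*t/25.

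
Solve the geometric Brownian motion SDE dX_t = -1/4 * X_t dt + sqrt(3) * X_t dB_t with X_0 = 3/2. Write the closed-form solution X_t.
X_t = 3/2 * exp((-7/4) * t + (sqrt(3)) * B_t)

For GBM dX = mu X dt + sigma X dB with X_0 = x_0, apply Itô to Y = log X: dY = (mu - sigma^2/2) dt + sigma dB, so Y_t = log(x_0) + (mu - sigma^2/2) t + sigma B_t and hence X_t = x_0 * exp((mu - sigma^2/2) t + sigma B_t).
With mu = -1/4, sigma = sqrt(3), x_0 = 3/2, this gives:
  X_t = 3/2 * exp((-7/4) * t + (sqrt(3)) * B_t).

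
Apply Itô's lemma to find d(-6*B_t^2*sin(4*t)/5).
d(-6*B_t^2*sin(4*t)/5) = (-24*B_t^2*cos(4*t)/5 - 6*sin(4*t)/5) dt + (-12*B_t*sin(4*t)/5) dB_t

Itô's formula for f(t, x): d f(t, B_t) = (f_t + (1/2) f_xx) dt + f_x dB_t. Compute partials of f(t, x) = -6*x^2*sin(4*t)/5:
  f_t(t,x)  = -24*x^2*cos(4*t)/5
  f_x(t,x)  = -12*x*sin(4*t)/5
  f_xx(t,x) = -12*sin(4*t)/5
Assemble drift = f_t + (1/2) f_xx = -24*x^2*cos(4*t)/5 - 6*sin(4*t)/5 and diffusion = f_x = -12*x*sin(4*t)/5. Substituting x = B_t:
  d(-6*B_t^2*sin(4*t)/5) = (-24*B_t^2*cos(4*t)/5 - 6*sin(4*t)/5) dt + (-12*B_t*sin(4*t)/5) dB_t.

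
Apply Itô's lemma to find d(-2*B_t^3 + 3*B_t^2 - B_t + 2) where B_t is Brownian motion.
d(-2*B_t^3 + 3*B_t^2 - B_t + 2) = (3 - 6*B_t) dt + (-6*B_t^2 + 6*B_t - 1) dB_t

Itô's formula for f(B_t) gives d f(B_t) = f'(B_t) dB_t + (1/2) f''(B_t) dt. Compute derivatives of f(x) = -2*x^3 + 3*x^2 - x + 2:
  f'(x)  = -6*x^2 + 6*x - 1
  f''(x) = 6 - 12*x
Substitute x = B_t and multiply the f'' term by 1/2:
  drift     = (1/2) * (6 - 12*x) evaluated at B_t = 3 - 6*B_t
  diffusion = (-6*x^2 + 6*x - 1) evaluated at B_t = -6*B_t^2 + 6*B_t - 1
Therefore d(-2*B_t^3 + 3*B_t^2 - B_t + 2) = (3 - 6*B_t) dt + (-6*B_t^2 + 6*B_t - 1) dB_t.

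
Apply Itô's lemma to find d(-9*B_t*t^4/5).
d(-9*B_t*t^4/5) = (-36*B_t*t^3/5) dt + (-9*t^4/5) dB_t

Itô's formula for f(t, x): d f(t, B_t) = (f_t + (1/2) f_xx) dt + f_x dB_t. Compute partials of f(t, x) = -9*t^4*x/5:
  f_t(t,x)  = -36*t^3*x/5
  f_x(t,x)  = -9*t^4/5
  f_xx(t,x) = 0
Assemble drift = f_t + (1/2) f_xx = -36*t^3*x/5 and diffusion = f_x = -9*t^4/5. Substituting x = B_t:
  d(-9*B_t*t^4/5) = (-36*B_t*t^3/5) dt + (-9*t^4/5) dB_t.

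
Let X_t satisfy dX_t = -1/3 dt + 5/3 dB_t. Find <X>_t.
<X>_t = 25*t/9

For an Itô process dX_t = a(t) dt + b(t) dB_t, the quadratic variation is <X>_t = int_0^t b(s)^2 ds (the drift term does not contribute). Here b(s) = 5/3, so
  b(s)^2 = 25/9.
Integrating from 0 to t:
  <X>_t = int_0^t (25/9) ds = 25*t/9.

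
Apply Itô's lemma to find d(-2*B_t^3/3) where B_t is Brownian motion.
d(-2*B_t^3/3) = (-2*B_t) dt + (-2*B_t^2) dB_t

Itô's formula for f(B_t) gives d f(B_t) = f'(B_t) dB_t + (1/2) f''(B_t) dt. Compute derivatives of f(x) = -2*x^3/3:
  f'(x)  = -2*x^2
  f''(x) = -4*x
Substitute x = B_t and multiply the f'' term by 1/2:
  drift     = (1/2) * (-4*x) evaluated at B_t = -2*B_t
  diffusion = (-2*x^2) evaluated at B_t = -2*B_t^2
Therefore d(-2*B_t^3/3) = (-2*B_t) dt + (-2*B_t^2) dB_t.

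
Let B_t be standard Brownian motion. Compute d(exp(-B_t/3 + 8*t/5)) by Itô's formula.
d(exp(-B_t/3 + 8*t/5)) = (149*exp(-B_t/3 + 8*t/5)/90) dt + (-exp(-B_t/3 + 8*t/5)/3) dB_t

Itô's formula for f(t, x): d f(t, B_t) = (f_t + (1/2) f_xx) dt + f_x dB_t. Compute partials of f(t, x) = exp(8*t/5 - x/3):
  f_t(t,x)  = 8*exp(8*t/5 - x/3)/5
  f_x(t,x)  = -exp(8*t/5 - x/3)/3
  f_xx(t,x) = exp(8*t/5 - x/3)/9
Assemble drift = f_t + (1/2) f_xx = 149*exp(8*t/5 - x/3)/90 and diffusion = f_x = -exp(8*t/5 - x/3)/3. Substituting x = B_t:
  d(exp(-B_t/3 + 8*t/5)) = (149*exp(-B_t/3 + 8*t/5)/90) dt + (-exp(-B_t/3 + 8*t/5)/3) dB_t.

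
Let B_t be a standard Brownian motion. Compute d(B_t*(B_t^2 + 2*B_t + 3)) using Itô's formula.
d(B_t*(B_t^2 + 2*B_t + 3)) = (3*B_t + 2) dt + (3*B_t^2 + 4*B_t + 3) dB_t

Itô's formula for f(B_t) gives d f(B_t) = f'(B_t) dB_t + (1/2) f''(B_t) dt. Compute derivatives of f(x) = x*(x^2 + 2*x + 3):
  f'(x)  = 3*x^2 + 4*x + 3
  f''(x) = 6*x + 4
Substitute x = B_t and multiply the f'' term by 1/2:
  drift     = (1/2) * (6*x + 4) evaluated at B_t = 3*B_t + 2
  diffusion = (3*x^2 + 4*x + 3) evaluated at B_t = 3*B_t^2 + 4*B_t + 3
Therefore d(B_t*(B_t^2 + 2*B_t + 3)) = (3*B_t + 2) dt + (3*B_t^2 + 4*B_t + 3) dB_t.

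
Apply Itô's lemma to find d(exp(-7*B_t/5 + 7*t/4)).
d(exp(-7*B_t/5 + 7*t/4)) = (273*exp(-7*B_t/5 + 7*t/4)/100) dt + (-7*exp(-7*B_t/5 + 7*t/4)/5) dB_t

Itô's formula for f(t, x): d f(t, B_t) = (f_t + (1/2) f_xx) dt + f_x dB_t. Compute partials of f(t, x) = exp(7*t/4 - 7*x/5):
  f_t(t,x)  = 7*exp(7*t/4 - 7*x/5)/4
  f_x(t,x)  = -7*exp(7*t/4 - 7*x/5)/5
  f_xx(t,x) = 49*exp(7*t/4 - 7*x/5)/25
Assemble drift = f_t + (1/2) f_xx = 273*exp(7*t/4 - 7*x/5)/100 and diffusion = f_x = -7*exp(7*t/4 - 7*x/5)/5. Substituting x = B_t:
  d(exp(-7*B_t/5 + 7*t/4)) = (273*exp(-7*B_t/5 + 7*t/4)/100) dt + (-7*exp(-7*B_t/5 + 7*t/4)/5) dB_t.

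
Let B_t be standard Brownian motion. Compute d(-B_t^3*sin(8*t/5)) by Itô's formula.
d(-B_t^3*sin(8*t/5)) = (B_t*(-8*B_t^2*cos(8*t/5) - 15*sin(8*t/5))/5) dt + (-3*B_t^2*sin(8*t/5)) dB_t

Itô's formula for f(t, x): d f(t, B_t) = (f_t + (1/2) f_xx) dt + f_x dB_t. Compute partials of f(t, x) = -x^3*sin(8*t/5):
  f_t(t,x)  = -8*x^3*cos(8*t/5)/5
  f_x(t,x)  = -3*x^2*sin(8*t/5)
  f_xx(t,x) = -6*x*sin(8*t/5)
Assemble drift = f_t + (1/2) f_xx = x*(-8*x^2*cos(8*t/5) - 15*sin(8*t/5))/5 and diffusion = f_x = -3*x^2*sin(8*t/5). Substituting x = B_t:
  d(-B_t^3*sin(8*t/5)) = (B_t*(-8*B_t^2*cos(8*t/5) - 15*sin(8*t/5))/5) dt + (-3*B_t^2*sin(8*t/5)) dB_t.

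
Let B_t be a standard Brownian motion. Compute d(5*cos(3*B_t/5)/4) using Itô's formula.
d(5*cos(3*B_t/5)/4) = (-9*cos(3*B_t/5)/40) dt + (-3*sin(3*B_t/5)/4) dB_t

Itô's formula for f(B_t) gives d f(B_t) = f'(B_t) dB_t + (1/2) f''(B_t) dt. Compute derivatives of f(x) = 5*cos(3*x/5)/4:
  f'(x)  = -3*sin(3*x/5)/4
  f''(x) = -9*cos(3*x/5)/20
Substitute x = B_t and multiply the f'' term by 1/2:
  drift     = (1/2) * (-9*cos(3*x/5)/20) evaluated at B_t = -9*cos(3*B_t/5)/40
  diffusion = (-3*sin(3*x/5)/4) evaluated at B_t = -3*sin(3*B_t/5)/4
Therefore d(5*cos(3*B_t/5)/4) = (-9*cos(3*B_t/5)/40) dt + (-3*sin(3*B_t/5)/4) dB_t.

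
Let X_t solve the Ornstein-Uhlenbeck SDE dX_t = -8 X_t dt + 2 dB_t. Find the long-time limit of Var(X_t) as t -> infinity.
lim Var(X_t) = 1/4

The OU SDE dX = -theta X dt + sigma dB admits the integrating factor exp(theta t): d(exp(theta t) X_t) = sigma exp(theta t) dB_t. Integrating from 0 to t gives X_t = x_0 * exp(-theta t) + sigma * int_0^t exp(-theta (t-s)) dB_s for any initial x_0. The Itô integral has variance (by the Itô isometry) sigma^2 * int_0^t exp(-2 theta (t - s)) ds = sigma^2 * (1 - exp(-2 theta t)) / (2 theta), independent of x_0.
With theta = 8, sigma = 2:
  Var(X_t) = (2)^2 * (1 - exp(-2*8 t)) / (2 * 8) = 1/4 - exp(-16*t)/4.
As t -> infinity, exp(-2*8 t) -> 0, so the stationary variance is sigma^2 / (2 theta) = 1/4.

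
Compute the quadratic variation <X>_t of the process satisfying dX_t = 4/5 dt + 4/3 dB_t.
<X>_t = 16*t/9

For an Itô process dX_t = a(t) dt + b(t) dB_t, the quadratic variation is <X>_t = int_0^t b(s)^2 ds (the drift term does not contribute). Here b(s) = 4/3, so
  b(s)^2 = 16/9.
Integrating from 0 to t:
  <X>_t = int_0^t (16/9) ds = 16*t/9.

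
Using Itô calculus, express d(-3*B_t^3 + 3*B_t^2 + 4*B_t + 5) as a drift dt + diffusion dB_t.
d(-3*B_t^3 + 3*B_t^2 + 4*B_t + 5) = (3 - 9*B_t) dt + (-9*B_t^2 + 6*B_t + 4) dB_t

Itô's formula for f(B_t) gives d f(B_t) = f'(B_t) dB_t + (1/2) f''(B_t) dt. Compute derivatives of f(x) = -3*x^3 + 3*x^2 + 4*x + 5:
  f'(x)  = -9*x^2 + 6*x + 4
  f''(x) = 6 - 18*x
Substitute x = B_t and multiply the f'' term by 1/2:
  drift     = (1/2) * (6 - 18*x) evaluated at B_t = 3 - 9*B_t
  diffusion = (-9*x^2 + 6*x + 4) evaluated at B_t = -9*B_t^2 + 6*B_t + 4
Therefore d(-3*B_t^3 + 3*B_t^2 + 4*B_t + 5) = (3 - 9*B_t) dt + (-9*B_t^2 + 6*B_t + 4) dB_t.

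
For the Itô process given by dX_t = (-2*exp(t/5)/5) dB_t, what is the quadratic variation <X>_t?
<X>_t = 2*exp(2*t/5)/5 - 2/5

For an Itô process dX_t = a(t) dt + b(t) dB_t, the quadratic variation is <X>_t = int_0^t b(s)^2 ds (the drift term does not contribute). Here b(s) = -2*exp(s/5)/5, so
  b(s)^2 = 4*exp(2*s/5)/25.
Integrating from 0 to t:
  <X>_t = int_0^t (4*exp(2*s/5)/25) ds = 2*exp(2*t/5)/5 - 2/5.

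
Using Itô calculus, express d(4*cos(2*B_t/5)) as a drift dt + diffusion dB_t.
d(4*cos(2*B_t/5)) = (-8*cos(2*B_t/5)/25) dt + (-8*sin(2*B_t/5)/5) dB_t

Itô's formula for f(B_t) gives d f(B_t) = f'(B_t) dB_t + (1/2) f''(B_t) dt. Compute derivatives of f(x) = 4*cos(2*x/5):
  f'(x)  = -8*sin(2*x/5)/5
  f''(x) = -16*cos(2*x/5)/25
Substitute x = B_t and multiply the f'' term by 1/2:
  drift     = (1/2) * (-16*cos(2*x/5)/25) evaluated at B_t = -8*cos(2*B_t/5)/25
  diffusion = (-8*sin(2*x/5)/5) evaluated at B_t = -8*sin(2*B_t/5)/5
Therefore d(4*cos(2*B_t/5)) = (-8*cos(2*B_t/5)/25) dt + (-8*sin(2*B_t/5)/5) dB_t.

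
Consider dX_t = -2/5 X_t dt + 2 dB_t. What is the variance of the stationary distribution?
lim Var(X_t) = 5

The OU SDE dX = -theta X dt + sigma dB admits the integrating factor exp(theta t): d(exp(theta t) X_t) = sigma exp(theta t) dB_t. Integrating from 0 to t gives X_t = x_0 * exp(-theta t) + sigma * int_0^t exp(-theta (t-s)) dB_s for any initial x_0. The Itô integral has variance (by the Itô isometry) sigma^2 * int_0^t exp(-2 theta (t - s)) ds = sigma^2 * (1 - exp(-2 theta t)) / (2 theta), independent of x_0.
With theta = 2/5, sigma = 2:
  Var(X_t) = (2)^2 * (1 - exp(-2*2/5 t)) / (2 * 2/5) = 5 - 5*exp(-4*t/5).
As t -> infinity, exp(-2*2/5 t) -> 0, so the stationary variance is sigma^2 / (2 theta) = 5.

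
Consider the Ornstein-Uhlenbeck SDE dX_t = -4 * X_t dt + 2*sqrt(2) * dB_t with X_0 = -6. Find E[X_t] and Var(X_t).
E[X_t] = -6*exp(-4*t); Var(X_t) = 1 - exp(-8*t)

The OU SDE dX = -theta X dt + sigma dB admits the integrating factor exp(theta t): d(exp(theta t) X_t) = sigma exp(theta t) dB_t. Integrating from 0 to t:
  X_t = x_0 * exp(-theta t) + sigma * int_0^t exp(-theta (t-s)) dB_s.
The Itô integral has mean 0 and (by the Itô isometry) variance sigma^2 * int_0^t exp(-2 theta (t - s)) ds = sigma^2 * (1 - exp(-2 theta t)) / (2 theta).
With theta = 4, sigma = 2*sqrt(2), x_0 = -6:
  E[X_t] = -6 * exp(-4 t) = -6*exp(-4*t)
  Var(X_t) = (2*sqrt(2))^2 * (1 - exp(-2*4 t)) / (2 * 4) = 1 - exp(-8*t).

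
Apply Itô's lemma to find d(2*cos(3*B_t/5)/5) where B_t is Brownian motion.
d(2*cos(3*B_t/5)/5) = (-9*cos(3*B_t/5)/125) dt + (-6*sin(3*B_t/5)/25) dB_t

Itô's formula for f(B_t) gives d f(B_t) = f'(B_t) dB_t + (1/2) f''(B_t) dt. Compute derivatives of f(x) = 2*cos(3*x/5)/5:
  f'(x)  = -6*sin(3*x/5)/25
  f''(x) = -18*cos(3*x/5)/125
Substitute x = B_t and multiply the f'' term by 1/2:
  drift     = (1/2) * (-18*cos(3*x/5)/125) evaluated at B_t = -9*cos(3*B_t/5)/125
  diffusion = (-6*sin(3*x/5)/25) evaluated at B_t = -6*sin(3*B_t/5)/25
Therefore d(2*cos(3*B_t/5)/5) = (-9*cos(3*B_t/5)/125) dt + (-6*sin(3*B_t/5)/25) dB_t.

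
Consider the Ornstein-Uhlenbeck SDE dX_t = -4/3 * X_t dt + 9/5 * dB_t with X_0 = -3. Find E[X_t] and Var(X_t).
E[X_t] = -3*exp(-4*t/3); Var(X_t) = 243/200 - 243*exp(-8*t/3)/200

The OU SDE dX = -theta X dt + sigma dB admits the integrating factor exp(theta t): d(exp(theta t) X_t) = sigma exp(theta t) dB_t. Integrating from 0 to t:
  X_t = x_0 * exp(-theta t) + sigma * int_0^t exp(-theta (t-s)) dB_s.
The Itô integral has mean 0 and (by the Itô isometry) variance sigma^2 * int_0^t exp(-2 theta (t - s)) ds = sigma^2 * (1 - exp(-2 theta t)) / (2 theta).
With theta = 4/3, sigma = 9/5, x_0 = -3:
  E[X_t] = -3 * exp(-4/3 t) = -3*exp(-4*t/3)
  Var(X_t) = (9/5)^2 * (1 - exp(-2*4/3 t)) / (2 * 4/3) = 243/200 - 243*exp(-8*t/3)/200.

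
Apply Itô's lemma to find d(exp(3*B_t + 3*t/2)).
d(exp(3*B_t + 3*t/2)) = (6*exp(3*B_t + 3*t/2)) dt + (3*exp(3*B_t + 3*t/2)) dB_t

Itô's formula for f(t, x): d f(t, B_t) = (f_t + (1/2) f_xx) dt + f_x dB_t. Compute partials of f(t, x) = exp(3*t/2 + 3*x):
  f_t(t,x)  = 3*exp(3*t/2 + 3*x)/2
  f_x(t,x)  = 3*exp(3*t/2 + 3*x)
  f_xx(t,x) = 9*exp(3*t/2 + 3*x)
Assemble drift = f_t + (1/2) f_xx = 6*exp(3*t/2 + 3*x) and diffusion = f_x = 3*exp(3*t/2 + 3*x). Substituting x = B_t:
  d(exp(3*B_t + 3*t/2)) = (6*exp(3*B_t + 3*t/2)) dt + (3*exp(3*B_t + 3*t/2)) dB_t.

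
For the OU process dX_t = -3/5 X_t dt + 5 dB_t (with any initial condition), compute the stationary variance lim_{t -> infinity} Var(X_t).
lim Var(X_t) = 125/6

The OU SDE dX = -theta X dt + sigma dB admits the integrating factor exp(theta t): d(exp(theta t) X_t) = sigma exp(theta t) dB_t. Integrating from 0 to t gives X_t = x_0 * exp(-theta t) + sigma * int_0^t exp(-theta (t-s)) dB_s for any initial x_0. The Itô integral has variance (by the Itô isometry) sigma^2 * int_0^t exp(-2 theta (t - s)) ds = sigma^2 * (1 - exp(-2 theta t)) / (2 theta), independent of x_0.
With theta = 3/5, sigma = 5:
  Var(X_t) = (5)^2 * (1 - exp(-2*3/5 t)) / (2 * 3/5) = 125/6 - 125*exp(-6*t/5)/6.
As t -> infinity, exp(-2*3/5 t) -> 0, so the stationary variance is sigma^2 / (2 theta) = 125/6.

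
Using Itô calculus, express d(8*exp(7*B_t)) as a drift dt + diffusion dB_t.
d(8*exp(7*B_t)) = (196*exp(7*B_t)) dt + (56*exp(7*B_t)) dB_t

Itô's formula for f(B_t) gives d f(B_t) = f'(B_t) dB_t + (1/2) f''(B_t) dt. Compute derivatives of f(x) = 8*exp(7*x):
  f'(x)  = 56*exp(7*x)
  f''(x) = 392*exp(7*x)
Substitute x = B_t and multiply the f'' term by 1/2:
  drift     = (1/2) * (392*exp(7*x)) evaluated at B_t = 196*exp(7*B_t)
  diffusion = (56*exp(7*x)) evaluated at B_t = 56*exp(7*B_t)
Therefore d(8*exp(7*B_t)) = (196*exp(7*B_t)) dt + (56*exp(7*B_t)) dB_t.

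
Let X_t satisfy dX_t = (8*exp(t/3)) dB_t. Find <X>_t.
<X>_t = 96*exp(2*t/3) - 96

For an Itô process dX_t = a(t) dt + b(t) dB_t, the quadratic variation is <X>_t = int_0^t b(s)^2 ds (the drift term does not contribute). Here b(s) = 8*exp(s/3), so
  b(s)^2 = 64*exp(2*s/3).
Integrating from 0 to t:
  <X>_t = int_0^t (64*exp(2*s/3)) ds = 96*exp(2*t/3) - 96.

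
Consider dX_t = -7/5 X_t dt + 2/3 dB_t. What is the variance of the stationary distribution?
lim Var(X_t) = 10/63

The OU SDE dX = -theta X dt + sigma dB admits the integrating factor exp(theta t): d(exp(theta t) X_t) = sigma exp(theta t) dB_t. Integrating from 0 to t gives X_t = x_0 * exp(-theta t) + sigma * int_0^t exp(-theta (t-s)) dB_s for any initial x_0. The Itô integral has variance (by the Itô isometry) sigma^2 * int_0^t exp(-2 theta (t - s)) ds = sigma^2 * (1 - exp(-2 theta t)) / (2 theta), independent of x_0.
With theta = 7/5, sigma = 2/3:
  Var(X_t) = (2/3)^2 * (1 - exp(-2*7/5 t)) / (2 * 7/5) = 10/63 - 10*exp(-14*t/5)/63.
As t -> infinity, exp(-2*7/5 t) -> 0, so the stationary variance is sigma^2 / (2 theta) = 10/63.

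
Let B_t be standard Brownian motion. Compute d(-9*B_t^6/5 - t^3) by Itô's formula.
d(-9*B_t^6/5 - t^3) = (-27*B_t^4 - 3*t^2) dt + (-54*B_t^5/5) dB_t

Itô's formula for f(t, x): d f(t, B_t) = (f_t + (1/2) f_xx) dt + f_x dB_t. Compute partials of f(t, x) = -t^3 - 9*x^6/5:
  f_t(t,x)  = -3*t^2
  f_x(t,x)  = -54*x^5/5
  f_xx(t,x) = -54*x^4
Assemble drift = f_t + (1/2) f_xx = -3*t^2 - 27*x^4 and diffusion = f_x = -54*x^5/5. Substituting x = B_t:
  d(-9*B_t^6/5 - t^3) = (-27*B_t^4 - 3*t^2) dt + (-54*B_t^5/5) dB_t.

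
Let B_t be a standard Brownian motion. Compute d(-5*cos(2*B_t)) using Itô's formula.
d(-5*cos(2*B_t)) = (10*cos(2*B_t)) dt + (10*sin(2*B_t)) dB_t

Itô's formula for f(B_t) gives d f(B_t) = f'(B_t) dB_t + (1/2) f''(B_t) dt. Compute derivatives of f(x) = -5*cos(2*x):
  f'(x)  = 10*sin(2*x)
  f''(x) = 20*cos(2*x)
Substitute x = B_t and multiply the f'' term by 1/2:
  drift     = (1/2) * (20*cos(2*x)) evaluated at B_t = 10*cos(2*B_t)
  diffusion = (10*sin(2*x)) evaluated at B_t = 10*sin(2*B_t)
Therefore d(-5*cos(2*B_t)) = (10*cos(2*B_t)) dt + (10*sin(2*B_t)) dB_t.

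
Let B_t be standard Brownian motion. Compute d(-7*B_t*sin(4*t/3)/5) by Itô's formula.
d(-7*B_t*sin(4*t/3)/5) = (-28*B_t*cos(4*t/3)/15) dt + (-7*sin(4*t/3)/5) dB_t

Itô's formula for f(t, x): d f(t, B_t) = (f_t + (1/2) f_xx) dt + f_x dB_t. Compute partials of f(t, x) = -7*x*sin(4*t/3)/5:
  f_t(t,x)  = -28*x*cos(4*t/3)/15
  f_x(t,x)  = -7*sin(4*t/3)/5
  f_xx(t,x) = 0
Assemble drift = f_t + (1/2) f_xx = -28*x*cos(4*t/3)/15 and diffusion = f_x = -7*sin(4*t/3)/5. Substituting x = B_t:
  d(-7*B_t*sin(4*t/3)/5) = (-28*B_t*cos(4*t/3)/15) dt + (-7*sin(4*t/3)/5) dB_t.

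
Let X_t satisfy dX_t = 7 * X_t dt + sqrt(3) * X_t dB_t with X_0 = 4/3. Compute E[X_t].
E[X_t] = 4*exp(7*t)/3

For GBM dX = mu X dt + sigma X dB with X_0 = x_0, apply Itô to Y = log X: dY = (mu - sigma^2/2) dt + sigma dB, so Y_t = log(x_0) + (mu - sigma^2/2) t + sigma B_t and hence X_t = x_0 * exp((mu - sigma^2/2) t + sigma B_t).
With mu = 7, sigma = sqrt(3), x_0 = 4/3, this gives:
  X_t = 4/3 * exp((11/2) * t + (sqrt(3)) * B_t).
Since sigma*B_t ~ Normal(0, sigma^2 t), E[exp(sigma*B_t)] = exp(sigma^2 t / 2); so E[X_t] = x_0 * exp((mu - sigma^2/2) t) * exp(sigma^2 t / 2) = x_0 * exp(mu t) = 4*exp(7*t)/3.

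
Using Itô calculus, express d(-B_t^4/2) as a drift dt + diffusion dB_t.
d(-B_t^4/2) = (-3*B_t^2) dt + (-2*B_t^3) dB_t

Itô's formula for f(B_t) gives d f(B_t) = f'(B_t) dB_t + (1/2) f''(B_t) dt. Compute derivatives of f(x) = -x^4/2:
  f'(x)  = -2*x^3
  f''(x) = -6*x^2
Substitute x = B_t and multiply the f'' term by 1/2:
  drift     = (1/2) * (-6*x^2) evaluated at B_t = -3*B_t^2
  diffusion = (-2*x^3) evaluated at B_t = -2*B_t^3
Therefore d(-B_t^4/2) = (-3*B_t^2) dt + (-2*B_t^3) dB_t.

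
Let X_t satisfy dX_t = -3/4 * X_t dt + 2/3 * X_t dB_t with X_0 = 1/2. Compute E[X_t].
E[X_t] = exp(-3*t/4)/2

For GBM dX = mu X dt + sigma X dB with X_0 = x_0, apply Itô to Y = log X: dY = (mu - sigma^2/2) dt + sigma dB, so Y_t = log(x_0) + (mu - sigma^2/2) t + sigma B_t and hence X_t = x_0 * exp((mu - sigma^2/2) t + sigma B_t).
With mu = -3/4, sigma = 2/3, x_0 = 1/2, this gives:
  X_t = 1/2 * exp((-35/36) * t + (2/3) * B_t).
Since sigma*B_t ~ Normal(0, sigma^2 t), E[exp(sigma*B_t)] = exp(sigma^2 t / 2); so E[X_t] = x_0 * exp((mu - sigma^2/2) t) * exp(sigma^2 t / 2) = x_0 * exp(mu t) = exp(-3*t/4)/2.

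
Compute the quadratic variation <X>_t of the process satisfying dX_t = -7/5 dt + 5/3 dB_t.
<X>_t = 25*t/9

For an Itô process dX_t = a(t) dt + b(t) dB_t, the quadratic variation is <X>_t = int_0^t b(s)^2 ds (the drift term does not contribute). Here b(s) = 5/3, so
  b(s)^2 = 25/9.
Integrating from 0 to t:
  <X>_t = int_0^t (25/9) ds = 25*t/9.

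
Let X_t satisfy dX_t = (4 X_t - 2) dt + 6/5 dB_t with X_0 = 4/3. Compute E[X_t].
E[X_t] = 5*exp(4*t)/6 + 1/2

Taking expectations and using E[dB_t] = 0, the mean m(t) = E[X_t] satisfies the ODE m'(t) = a m(t) + b with m(0) = x_0. With a = 4, b = -2, x_0 = 4/3, the solution is
  m(t) = x_0 * exp(a t) + (b/a) * (exp(a t) - 1)
       = (4/3) * exp(4 t) + ((-2)/4) * (exp(4 t) - 1)
       = 5*exp(4*t)/6 + 1/2.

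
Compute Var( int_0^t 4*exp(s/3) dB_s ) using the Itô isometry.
Var = 24*exp(2*t/3) - 24

The Itô integral of a deterministic integrand f(s) has mean 0 because each increment f(s) * (B_{s+ds} - B_s) has mean 0. By the Itô isometry:
  Var( int_0^t f(s) dB_s ) = E[ (int_0^t f(s) dB_s)^2 ] = int_0^t f(s)^2 ds.
Here f(s) = 4*exp(s/3), so f(s)^2 = 16*exp(2*s/3). Integrate:
  int_0^t (16*exp(2*s/3)) ds = 24*exp(2*t/3) - 24.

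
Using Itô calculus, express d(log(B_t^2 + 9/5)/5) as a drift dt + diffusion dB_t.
d(log(B_t^2 + 9/5)/5) = ((9 - 5*B_t^2)/(5*B_t^2 + 9)^2) dt + (2*B_t/(5*B_t^2 + 9)) dB_t

Itô's formula for f(B_t) gives d f(B_t) = f'(B_t) dB_t + (1/2) f''(B_t) dt. Compute derivatives of f(x) = log(x^2 + 9/5)/5:
  f'(x)  = 2*x/(5*x^2 + 9)
  f''(x) = 2*(9 - 5*x^2)/(5*x^2 + 9)^2
Substitute x = B_t and multiply the f'' term by 1/2:
  drift     = (1/2) * (2*(9 - 5*x^2)/(5*x^2 + 9)^2) evaluated at B_t = (9 - 5*B_t^2)/(5*B_t^2 + 9)^2
  diffusion = (2*x/(5*x^2 + 9)) evaluated at B_t = 2*B_t/(5*B_t^2 + 9)
Therefore d(log(B_t^2 + 9/5)/5) = ((9 - 5*B_t^2)/(5*B_t^2 + 9)^2) dt + (2*B_t/(5*B_t^2 + 9)) dB_t.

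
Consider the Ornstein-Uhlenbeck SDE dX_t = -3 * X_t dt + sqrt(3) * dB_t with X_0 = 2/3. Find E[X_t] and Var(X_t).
E[X_t] = 2*exp(-3*t)/3; Var(X_t) = 1/2 - exp(-6*t)/2

The OU SDE dX = -theta X dt + sigma dB admits the integrating factor exp(theta t): d(exp(theta t) X_t) = sigma exp(theta t) dB_t. Integrating from 0 to t:
  X_t = x_0 * exp(-theta t) + sigma * int_0^t exp(-theta (t-s)) dB_s.
The Itô integral has mean 0 and (by the Itô isometry) variance sigma^2 * int_0^t exp(-2 theta (t - s)) ds = sigma^2 * (1 - exp(-2 theta t)) / (2 theta).
With theta = 3, sigma = sqrt(3), x_0 = 2/3:
  E[X_t] = 2/3 * exp(-3 t) = 2*exp(-3*t)/3
  Var(X_t) = (sqrt(3))^2 * (1 - exp(-2*3 t)) / (2 * 3) = 1/2 - exp(-6*t)/2.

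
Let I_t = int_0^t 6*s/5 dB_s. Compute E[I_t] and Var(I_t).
E[I_t] = 0; Var(I_t) = 12*t^3/25

The Itô integral of a deterministic integrand f(s) has mean 0 because each increment f(s) * (B_{s+ds} - B_s) has mean 0. By the Itô isometry:
  Var( int_0^t f(s) dB_s ) = E[ (int_0^t f(s) dB_s)^2 ] = int_0^t f(s)^2 ds.
Here f(s) = 6*s/5, so f(s)^2 = 36*s^2/25. Integrate:
  int_0^t (36*s^2/25) ds = 12*t^3/25.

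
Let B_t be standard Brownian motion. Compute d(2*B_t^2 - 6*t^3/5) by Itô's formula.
d(2*B_t^2 - 6*t^3/5) = (2 - 18*t^2/5) dt + (4*B_t) dB_t

Itô's formula for f(t, x): d f(t, B_t) = (f_t + (1/2) f_xx) dt + f_x dB_t. Compute partials of f(t, x) = -6*t^3/5 + 2*x^2:
  f_t(t,x)  = -18*t^2/5
  f_x(t,x)  = 4*x
  f_xx(t,x) = 4
Assemble drift = f_t + (1/2) f_xx = 2 - 18*t^2/5 and diffusion = f_x = 4*x. Substituting x = B_t:
  d(2*B_t^2 - 6*t^3/5) = (2 - 18*t^2/5) dt + (4*B_t) dB_t.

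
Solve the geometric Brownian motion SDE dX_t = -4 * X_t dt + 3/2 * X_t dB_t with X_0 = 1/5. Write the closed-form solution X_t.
X_t = 1/5 * exp((-41/8) * t + (3/2) * B_t)

For GBM dX = mu X dt + sigma X dB with X_0 = x_0, apply Itô to Y = log X: dY = (mu - sigma^2/2) dt + sigma dB, so Y_t = log(x_0) + (mu - sigma^2/2) t + sigma B_t and hence X_t = x_0 * exp((mu - sigma^2/2) t + sigma B_t).
With mu = -4, sigma = 3/2, x_0 = 1/5, this gives:
  X_t = 1/5 * exp((-41/8) * t + (3/2) * B_t).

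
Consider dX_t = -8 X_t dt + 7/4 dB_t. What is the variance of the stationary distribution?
lim Var(X_t) = 49/256

The OU SDE dX = -theta X dt + sigma dB admits the integrating factor exp(theta t): d(exp(theta t) X_t) = sigma exp(theta t) dB_t. Integrating from 0 to t gives X_t = x_0 * exp(-theta t) + sigma * int_0^t exp(-theta (t-s)) dB_s for any initial x_0. The Itô integral has variance (by the Itô isometry) sigma^2 * int_0^t exp(-2 theta (t - s)) ds = sigma^2 * (1 - exp(-2 theta t)) / (2 theta), independent of x_0.
With theta = 8, sigma = 7/4:
  Var(X_t) = (7/4)^2 * (1 - exp(-2*8 t)) / (2 * 8) = 49/256 - 49*exp(-16*t)/256.
As t -> infinity, exp(-2*8 t) -> 0, so the stationary variance is sigma^2 / (2 theta) = 49/256.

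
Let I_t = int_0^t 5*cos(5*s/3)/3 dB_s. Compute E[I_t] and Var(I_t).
E[I_t] = 0; Var(I_t) = 25*t/18 + 5*sin(10*t/3)/12

The Itô integral of a deterministic integrand f(s) has mean 0 because each increment f(s) * (B_{s+ds} - B_s) has mean 0. By the Itô isometry:
  Var( int_0^t f(s) dB_s ) = E[ (int_0^t f(s) dB_s)^2 ] = int_0^t f(s)^2 ds.
Here f(s) = 5*cos(5*s/3)/3, so f(s)^2 = 25*cos(5*s/3)^2/9. Integrate:
  int_0^t (25*cos(5*s/3)^2/9) ds = 25*t/18 + 5*sin(10*t/3)/12.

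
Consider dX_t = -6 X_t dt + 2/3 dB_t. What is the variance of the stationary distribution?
lim Var(X_t) = 1/27

The OU SDE dX = -theta X dt + sigma dB admits the integrating factor exp(theta t): d(exp(theta t) X_t) = sigma exp(theta t) dB_t. Integrating from 0 to t gives X_t = x_0 * exp(-theta t) + sigma * int_0^t exp(-theta (t-s)) dB_s for any initial x_0. The Itô integral has variance (by the Itô isometry) sigma^2 * int_0^t exp(-2 theta (t - s)) ds = sigma^2 * (1 - exp(-2 theta t)) / (2 theta), independent of x_0.
With theta = 6, sigma = 2/3:
  Var(X_t) = (2/3)^2 * (1 - exp(-2*6 t)) / (2 * 6) = 1/27 - exp(-12*t)/27.
As t -> infinity, exp(-2*6 t) -> 0, so the stationary variance is sigma^2 / (2 theta) = 1/27.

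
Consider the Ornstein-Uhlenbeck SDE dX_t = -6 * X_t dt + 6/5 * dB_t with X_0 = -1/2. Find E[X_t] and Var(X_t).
E[X_t] = -exp(-6*t)/2; Var(X_t) = 3/25 - 3*exp(-12*t)/25

The OU SDE dX = -theta X dt + sigma dB admits the integrating factor exp(theta t): d(exp(theta t) X_t) = sigma exp(theta t) dB_t. Integrating from 0 to t:
  X_t = x_0 * exp(-theta t) + sigma * int_0^t exp(-theta (t-s)) dB_s.
The Itô integral has mean 0 and (by the Itô isometry) variance sigma^2 * int_0^t exp(-2 theta (t - s)) ds = sigma^2 * (1 - exp(-2 theta t)) / (2 theta).
With theta = 6, sigma = 6/5, x_0 = -1/2:
  E[X_t] = -1/2 * exp(-6 t) = -exp(-6*t)/2
  Var(X_t) = (6/5)^2 * (1 - exp(-2*6 t)) / (2 * 6) = 3/25 - 3*exp(-12*t)/25.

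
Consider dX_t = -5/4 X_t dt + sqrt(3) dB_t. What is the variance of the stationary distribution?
lim Var(X_t) = 6/5

The OU SDE dX = -theta X dt + sigma dB admits the integrating factor exp(theta t): d(exp(theta t) X_t) = sigma exp(theta t) dB_t. Integrating from 0 to t gives X_t = x_0 * exp(-theta t) + sigma * int_0^t exp(-theta (t-s)) dB_s for any initial x_0. The Itô integral has variance (by the Itô isometry) sigma^2 * int_0^t exp(-2 theta (t - s)) ds = sigma^2 * (1 - exp(-2 theta t)) / (2 theta), independent of x_0.
With theta = 5/4, sigma = sqrt(3):
  Var(X_t) = (sqrt(3))^2 * (1 - exp(-2*5/4 t)) / (2 * 5/4) = 6/5 - 6*exp(-5*t/2)/5.
As t -> infinity, exp(-2*5/4 t) -> 0, so the stationary variance is sigma^2 / (2 theta) = 6/5.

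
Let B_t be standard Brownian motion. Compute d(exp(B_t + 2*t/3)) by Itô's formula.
d(exp(B_t + 2*t/3)) = (7*exp(B_t + 2*t/3)/6) dt + (exp(B_t + 2*t/3)) dB_t

Itô's formula for f(t, x): d f(t, B_t) = (f_t + (1/2) f_xx) dt + f_x dB_t. Compute partials of f(t, x) = exp(2*t/3 + x):
  f_t(t,x)  = 2*exp(2*t/3 + x)/3
  f_x(t,x)  = exp(2*t/3 + x)
  f_xx(t,x) = exp(2*t/3 + x)
Assemble drift = f_t + (1/2) f_xx = 7*exp(2*t/3 + x)/6 and diffusion = f_x = exp(2*t/3 + x). Substituting x = B_t:
  d(exp(B_t + 2*t/3)) = (7*exp(B_t + 2*t/3)/6) dt + (exp(B_t + 2*t/3)) dB_t.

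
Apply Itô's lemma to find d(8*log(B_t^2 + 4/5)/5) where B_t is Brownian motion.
d(8*log(B_t^2 + 4/5)/5) = (8*(4 - 5*B_t^2)/(5*B_t^2 + 4)^2) dt + (16*B_t/(5*B_t^2 + 4)) dB_t

Itô's formula for f(B_t) gives d f(B_t) = f'(B_t) dB_t + (1/2) f''(B_t) dt. Compute derivatives of f(x) = 8*log(x^2 + 4/5)/5:
  f'(x)  = 16*x/(5*x^2 + 4)
  f''(x) = 16*(4 - 5*x^2)/(5*x^2 + 4)^2
Substitute x = B_t and multiply the f'' term by 1/2:
  drift     = (1/2) * (16*(4 - 5*x^2)/(5*x^2 + 4)^2) evaluated at B_t = 8*(4 - 5*B_t^2)/(5*B_t^2 + 4)^2
  diffusion = (16*x/(5*x^2 + 4)) evaluated at B_t = 16*B_t/(5*B_t^2 + 4)
Therefore d(8*log(B_t^2 + 4/5)/5) = (8*(4 - 5*B_t^2)/(5*B_t^2 + 4)^2) dt + (16*B_t/(5*B_t^2 + 4)) dB_t.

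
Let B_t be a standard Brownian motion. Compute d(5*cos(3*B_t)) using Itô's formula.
d(5*cos(3*B_t)) = (-45*cos(3*B_t)/2) dt + (-15*sin(3*B_t)) dB_t

Itô's formula for f(B_t) gives d f(B_t) = f'(B_t) dB_t + (1/2) f''(B_t) dt. Compute derivatives of f(x) = 5*cos(3*x):
  f'(x)  = -15*sin(3*x)
  f''(x) = -45*cos(3*x)
Substitute x = B_t and multiply the f'' term by 1/2:
  drift     = (1/2) * (-45*cos(3*x)) evaluated at B_t = -45*cos(3*B_t)/2
  diffusion = (-15*sin(3*x)) evaluated at B_t = -15*sin(3*B_t)
Therefore d(5*cos(3*B_t)) = (-45*cos(3*B_t)/2) dt + (-15*sin(3*B_t)) dB_t.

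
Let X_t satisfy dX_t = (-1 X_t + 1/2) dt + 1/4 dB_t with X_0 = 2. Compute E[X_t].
E[X_t] = (exp(t) + 3)*exp(-t)/2

Taking expectations and using E[dB_t] = 0, the mean m(t) = E[X_t] satisfies the ODE m'(t) = a m(t) + b with m(0) = x_0. With a = -1, b = 1/2, x_0 = 2, the solution is
  m(t) = x_0 * exp(a t) + (b/a) * (exp(a t) - 1)
       = 2 * exp((-1) t) + ((1/2)/(-1)) * (exp((-1) t) - 1)
       = (exp(t) + 3)*exp(-t)/2.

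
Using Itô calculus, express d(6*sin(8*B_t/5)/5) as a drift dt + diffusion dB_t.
d(6*sin(8*B_t/5)/5) = (-192*sin(8*B_t/5)/125) dt + (48*cos(8*B_t/5)/25) dB_t

Itô's formula for f(B_t) gives d f(B_t) = f'(B_t) dB_t + (1/2) f''(B_t) dt. Compute derivatives of f(x) = 6*sin(8*x/5)/5:
  f'(x)  = 48*cos(8*x/5)/25
  f''(x) = -384*sin(8*x/5)/125
Substitute x = B_t and multiply the f'' term by 1/2:
  drift     = (1/2) * (-384*sin(8*x/5)/125) evaluated at B_t = -192*sin(8*B_t/5)/125
  diffusion = (48*cos(8*x/5)/25) evaluated at B_t = 48*cos(8*B_t/5)/25
Therefore d(6*sin(8*B_t/5)/5) = (-192*sin(8*B_t/5)/125) dt + (48*cos(8*B_t/5)/25) dB_t.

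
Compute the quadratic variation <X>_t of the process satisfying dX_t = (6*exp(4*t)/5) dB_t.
<X>_t = 9*exp(8*t)/50 - 9/50

For an Itô process dX_t = a(t) dt + b(t) dB_t, the quadratic variation is <X>_t = int_0^t b(s)^2 ds (the drift term does not contribute). Here b(s) = 6*exp(4*s)/5, so
  b(s)^2 = 36*exp(8*s)/25.
Integrating from 0 to t:
  <X>_t = int_0^t (36*exp(8*s)/25) ds = 9*exp(8*t)/50 - 9/50.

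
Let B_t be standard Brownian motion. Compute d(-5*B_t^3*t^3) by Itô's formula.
d(-5*B_t^3*t^3) = (15*B_t*t^2*(-B_t^2 - t)) dt + (-15*B_t^2*t^3) dB_t

Itô's formula for f(t, x): d f(t, B_t) = (f_t + (1/2) f_xx) dt + f_x dB_t. Compute partials of f(t, x) = -5*t^3*x^3:
  f_t(t,x)  = -15*t^2*x^3
  f_x(t,x)  = -15*t^3*x^2
  f_xx(t,x) = -30*t^3*x
Assemble drift = f_t + (1/2) f_xx = 15*t^2*x*(-t - x^2) and diffusion = f_x = -15*t^3*x^2. Substituting x = B_t:
  d(-5*B_t^3*t^3) = (15*B_t*t^2*(-B_t^2 - t)) dt + (-15*B_t^2*t^3) dB_t.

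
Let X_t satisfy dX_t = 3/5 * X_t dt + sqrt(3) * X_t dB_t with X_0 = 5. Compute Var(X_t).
Var(X_t) = 25*(exp(3*t) - 1)*exp(6*t/5)

For GBM dX = mu X dt + sigma X dB with X_0 = x_0, apply Itô to Y = log X: dY = (mu - sigma^2/2) dt + sigma dB, so Y_t = log(x_0) + (mu - sigma^2/2) t + sigma B_t and hence X_t = x_0 * exp((mu - sigma^2/2) t + sigma B_t).
With mu = 3/5, sigma = sqrt(3), x_0 = 5, this gives:
  X_t = 5 * exp((-9/10) * t + (sqrt(3)) * B_t).
Since sigma*B_t ~ Normal(0, sigma^2 t), E[exp(sigma*B_t)] = exp(sigma^2 t / 2); so E[X_t] = x_0 * exp((mu - sigma^2/2) t) * exp(sigma^2 t / 2) = x_0 * exp(mu t) = 5*exp(3*t/5).
Var(X_t) = E[X_t^2] - (E[X_t])^2 = x_0^2 * exp(2 mu t) * (exp(sigma^2 t) - 1) = 25*(exp(3*t) - 1)*exp(6*t/5).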